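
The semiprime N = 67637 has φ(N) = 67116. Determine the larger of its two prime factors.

φ(n) = (p−1)(q−1) = n − (p+q) + 1, so p + q = 67637 − 67116 + 1 = 522.
p and q are the roots of t² − 522t + 67637 = 0.
Discriminant: 522² − 4·67637 = 272484 − 270548 = 1936; √1936 = 44.
q = (522 − 44)/2 = 239, p = (522 + 44)/2 = 283.
Check: 239 · 283 = 67637.

283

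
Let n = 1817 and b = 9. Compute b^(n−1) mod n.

9^1 ≡ 9 (mod 1817)
9^2 ≡ 9^2 = 81 ≡ 81 (mod 1817)
9^4 ≡ 81^2 = 6561 ≡ 1110 (mod 1817)
9^8 ≡ 1110^2 = 1232100 ≡ 174 (mod 1817)
9^16 ≡ 174^2 = 30276 ≡ 1204 (mod 1817)
9^32 ≡ 1204^2 = 1449616 ≡ 1467 (mod 1817)
9^64 ≡ 1467^2 = 2152089 ≡ 761 (mod 1817)
9^128 ≡ 761^2 = 579121 ≡ 1315 (mod 1817)
9^256 ≡ 1315^2 = 1729225 ≡ 1258 (mod 1817)
9^512 ≡ 1258^2 = 1582564 ≡ 1774 (mod 1817)
9^1024 ≡ 1774^2 = 3147076 ≡ 32 (mod 1817)
1816 = 1024 + 512 + 256 + 16 + 8 in binary powers of 2.
So 9^1816 ≡ 32 · 1774 · 1258 · 1204 · 174 ≡ 1021 (mod 1817).
Since 1021 ≠ 1, base 9 is a Fermat witness: 1817 is composite.

1021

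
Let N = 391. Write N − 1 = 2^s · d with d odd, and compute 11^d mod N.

391 − 1 = 390 = 2^1 · 195, so d = 195.
11^1 ≡ 11 (mod 391)
11^2 ≡ 11^2 = 121 ≡ 121 (mod 391)
11^4 ≡ 121^2 = 14641 ≡ 174 (mod 391)
11^8 ≡ 174^2 = 30276 ≡ 169 (mod 391)
11^16 ≡ 169^2 = 28561 ≡ 18 (mod 391)
11^32 ≡ 18^2 = 324 ≡ 324 (mod 391)
11^64 ≡ 324^2 = 104976 ≡ 188 (mod 391)
11^128 ≡ 188^2 = 35344 ≡ 154 (mod 391)
195 = 128 + 64 + 2 + 1 in binary powers of 2.
So 11^195 ≡ 154 · 188 · 121 · 11 ≡ 107 (mod 391).
Squaring chain: 107; never reaches −1, so base 11 is a Miller–Rabin witness that 391 is composite.

107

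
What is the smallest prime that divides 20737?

20737 is odd.
Digit sum 19, not divisible by 3.
Ends in 7: not divisible by 5.
7: 20737 = 7·2962 + 3
11: 20737 = 11·1885 + 2
13: 20737 = 13·1595 + 2
17: 20737 = 17·1219 + 14
19: 20737 = 19·1091 + 8
23: 20737 = 23·901 + 14
29: 20737 = 29·715 + 2
31: 20737 = 31·668 + 29
37: 20737 = 37·560 + 17
41: 20737 = 41·505 + 32
43: 20737 = 43·482 + 11
47: 20737 = 47·441 + 10
53: 20737 = 53·391 + 14
59: 20737 = 59·351 + 28
61: 20737 = 61·339 + 58
67: 20737 = 67·309 + 34
71: 20737 = 71·292 + 5
73: 20737 = 73·284 + 5
79: 20737 = 79·262 + 39
83: 20737 = 83·249 + 70
89: 20737 = 89·233

89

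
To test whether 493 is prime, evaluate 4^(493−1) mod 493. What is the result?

103

4^1 ≡ 4 (mod 493)
4^2 ≡ 4^2 = 16 ≡ 16 (mod 493)
4^4 ≡ 16^2 = 256 ≡ 256 (mod 493)
4^8 ≡ 256^2 = 65536 ≡ 460 (mod 493)
4^16 ≡ 460^2 = 211600 ≡ 103 (mod 493)
4^32 ≡ 103^2 = 10609 ≡ 256 (mod 493)
4^64 ≡ 256^2 = 65536 ≡ 460 (mod 493)
4^128 ≡ 460^2 = 211600 ≡ 103 (mod 493)
4^256 ≡ 103^2 = 10609 ≡ 256 (mod 493)
492 = 256 + 128 + 64 + 32 + 8 + 4 in binary powers of 2.
So 4^492 ≡ 256 · 103 · 460 · 256 · 460 · 256 ≡ 103 (mod 493).
Since 103 ≠ 1, base 4 is a Fermat witness: 493 is composite.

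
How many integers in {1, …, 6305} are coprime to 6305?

Factor: 6305 = 5 · 13 · 97.
φ(6305) = (5−1) · (13−1) · (97−1) = 4 · 12 · 96 = 4608.

4608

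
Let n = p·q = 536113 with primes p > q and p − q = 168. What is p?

821

Since p = q + 168, we have 536113 = q(q + 168), so q² + 168q − 536113 = 0.
Discriminant: 168² + 4·536113 = 28224 + 2144452 = 2172676; √2172676 = 1474.
q = (−168 + 1474)/2 = 653, and p = q + 168 = 821.
Check: 653 · 821 = 536113.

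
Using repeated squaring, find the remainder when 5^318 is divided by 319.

5^1 ≡ 5 (mod 319)
5^2 ≡ 5^2 = 25 ≡ 25 (mod 319)
5^4 ≡ 25^2 = 625 ≡ 306 (mod 319)
5^8 ≡ 306^2 = 93636 ≡ 169 (mod 319)
5^16 ≡ 169^2 = 28561 ≡ 170 (mod 319)
5^32 ≡ 170^2 = 28900 ≡ 190 (mod 319)
5^64 ≡ 190^2 = 36100 ≡ 53 (mod 319)
5^128 ≡ 53^2 = 2809 ≡ 257 (mod 319)
5^256 ≡ 257^2 = 66049 ≡ 16 (mod 319)
318 = 256 + 32 + 16 + 8 + 4 + 2 in binary powers of 2.
So 5^318 ≡ 16 · 190 · 170 · 169 · 306 · 25 ≡ 136 (mod 319).
Since 136 ≠ 1, base 5 is a Fermat witness: 319 is composite.

136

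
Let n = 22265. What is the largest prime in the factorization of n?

22265 = 5 · 4453
4453 = 61 · 73
73 is prime.
So 22265 = 5 · 61 · 73; the largest prime factor is 73.

73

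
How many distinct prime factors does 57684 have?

57684 = 2^2 · 14421
14421 = 3 · 4807
4807 = 11 · 437
437 = 19 · 23
57684 = 2^2 · 3 · 11 · 19 · 23, which has 5 distinct prime factors.

5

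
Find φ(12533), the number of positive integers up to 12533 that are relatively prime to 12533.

12300

Factor: 12533 = 83 · 151.
φ(12533) = (83−1) · (151−1) = 82 · 150 = 12300.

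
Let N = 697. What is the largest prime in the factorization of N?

41

697 = 17 · 41
41 is prime.
So 697 = 17 · 41; the largest prime factor is 41.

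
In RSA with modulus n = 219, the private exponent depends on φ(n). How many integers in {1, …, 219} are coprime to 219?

Factor: 219 = 3 · 73.
φ(219) = (3−1) · (73−1) = 2 · 72 = 144.

144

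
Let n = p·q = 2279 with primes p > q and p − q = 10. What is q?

Since p = q + 10, we have 2279 = q(q + 10), so q² + 10q − 2279 = 0.
Discriminant: 10² + 4·2279 = 100 + 9116 = 9216; √9216 = 96.
q = (−10 + 96)/2 = 43, and p = q + 10 = 53.
Check: 43 · 53 = 2279.

43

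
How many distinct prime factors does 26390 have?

5

26390 = 2 · 13195
13195 = 5 · 2639
2639 = 7 · 377
377 = 13 · 29
26390 = 2 · 5 · 7 · 13 · 29, which has 5 distinct prime factors.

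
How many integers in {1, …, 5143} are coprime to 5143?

Factor: 5143 = 37 · 139.
φ(5143) = (37−1) · (139−1) = 36 · 138 = 4968.

4968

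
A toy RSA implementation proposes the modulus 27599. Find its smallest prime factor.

11

27599 is odd.
Digit sum 32, not divisible by 3.
Ends in 9: not divisible by 5.
7: 27599 = 7·3942 + 5
11: 27599 = 11·2509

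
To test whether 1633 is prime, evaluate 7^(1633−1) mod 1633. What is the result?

7^1 ≡ 7 (mod 1633)
7^2 ≡ 7^2 = 49 ≡ 49 (mod 1633)
7^4 ≡ 49^2 = 2401 ≡ 768 (mod 1633)
7^8 ≡ 768^2 = 589824 ≡ 311 (mod 1633)
7^16 ≡ 311^2 = 96721 ≡ 374 (mod 1633)
7^32 ≡ 374^2 = 139876 ≡ 1071 (mod 1633)
7^64 ≡ 1071^2 = 1147041 ≡ 675 (mod 1633)
7^128 ≡ 675^2 = 455625 ≡ 18 (mod 1633)
7^256 ≡ 18^2 = 324 ≡ 324 (mod 1633)
7^512 ≡ 324^2 = 104976 ≡ 464 (mod 1633)
7^1024 ≡ 464^2 = 215296 ≡ 1373 (mod 1633)
1632 = 1024 + 512 + 64 + 32 in binary powers of 2.
So 7^1632 ≡ 1373 · 464 · 675 · 1071 ≡ 1458 (mod 1633).
Since 1458 ≠ 1, base 7 is a Fermat witness: 1633 is composite.

1458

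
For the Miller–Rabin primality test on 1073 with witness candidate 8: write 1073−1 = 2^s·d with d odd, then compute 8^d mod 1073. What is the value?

177

1073 − 1 = 1072 = 2^4 · 67, so d = 67.
8^1 ≡ 8 (mod 1073)
8^2 ≡ 8^2 = 64 ≡ 64 (mod 1073)
8^4 ≡ 64^2 = 4096 ≡ 877 (mod 1073)
8^8 ≡ 877^2 = 769129 ≡ 861 (mod 1073)
8^16 ≡ 861^2 = 741321 ≡ 951 (mod 1073)
8^32 ≡ 951^2 = 904401 ≡ 935 (mod 1073)
8^64 ≡ 935^2 = 874225 ≡ 803 (mod 1073)
67 = 64 + 2 + 1 in binary powers of 2.
So 8^67 ≡ 803 · 64 · 8 ≡ 177 (mod 1073).
Squaring chain: 177 → 212 → 951 → 935; never reaches −1, so base 8 is a Miller–Rabin witness that 1073 is composite.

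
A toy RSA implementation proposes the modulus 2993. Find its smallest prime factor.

2993 is odd.
Digit sum 23, not divisible by 3.
Ends in 3: not divisible by 5.
7: 2993 = 7·427 + 4
11: 2993 = 11·272 + 1
13: 2993 = 13·230 + 3
17: 2993 = 17·176 + 1
19: 2993 = 19·157 + 10
23: 2993 = 23·130 + 3
29: 2993 = 29·103 + 6
31: 2993 = 31·96 + 17
37: 2993 = 37·80 + 33
41: 2993 = 41·73

41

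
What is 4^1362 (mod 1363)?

836

4^1 ≡ 4 (mod 1363)
4^2 ≡ 4^2 = 16 ≡ 16 (mod 1363)
4^4 ≡ 16^2 = 256 ≡ 256 (mod 1363)
4^8 ≡ 256^2 = 65536 ≡ 112 (mod 1363)
4^16 ≡ 112^2 = 12544 ≡ 277 (mod 1363)
4^32 ≡ 277^2 = 76729 ≡ 401 (mod 1363)
4^64 ≡ 401^2 = 160801 ≡ 1330 (mod 1363)
4^128 ≡ 1330^2 = 1768900 ≡ 1089 (mod 1363)
4^256 ≡ 1089^2 = 1185921 ≡ 111 (mod 1363)
4^512 ≡ 111^2 = 12321 ≡ 54 (mod 1363)
4^1024 ≡ 54^2 = 2916 ≡ 190 (mod 1363)
1362 = 1024 + 256 + 64 + 16 + 2 in binary powers of 2.
So 4^1362 ≡ 190 · 111 · 1330 · 277 · 16 ≡ 836 (mod 1363).
Since 836 ≠ 1, base 4 is a Fermat witness: 1363 is composite.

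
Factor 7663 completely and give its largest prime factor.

7663 = 79 · 97
97 is prime.
So 7663 = 79 · 97; the largest prime factor is 97.

97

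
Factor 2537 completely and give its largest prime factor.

59

2537 = 43 · 59
59 is prime.
So 2537 = 43 · 59; the largest prime factor is 59.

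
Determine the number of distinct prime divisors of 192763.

3

192763 = 17^2 · 667
667 = 23 · 29
192763 = 17^2 · 23 · 29, which has 3 distinct prime factors.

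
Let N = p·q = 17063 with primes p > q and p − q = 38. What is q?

113

Since p = q + 38, we have 17063 = q(q + 38), so q² + 38q − 17063 = 0.
Discriminant: 38² + 4·17063 = 1444 + 68252 = 69696; √69696 = 264.
q = (−38 + 264)/2 = 113, and p = q + 38 = 151.
Check: 113 · 151 = 17063.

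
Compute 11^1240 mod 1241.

11^1 ≡ 11 (mod 1241)
11^2 ≡ 11^2 = 121 ≡ 121 (mod 1241)
11^4 ≡ 121^2 = 14641 ≡ 990 (mod 1241)
11^8 ≡ 990^2 = 980100 ≡ 951 (mod 1241)
11^16 ≡ 951^2 = 904401 ≡ 953 (mod 1241)
11^32 ≡ 953^2 = 908209 ≡ 1038 (mod 1241)
11^64 ≡ 1038^2 = 1077444 ≡ 256 (mod 1241)
11^128 ≡ 256^2 = 65536 ≡ 1004 (mod 1241)
11^256 ≡ 1004^2 = 1008016 ≡ 324 (mod 1241)
11^512 ≡ 324^2 = 104976 ≡ 732 (mod 1241)
11^1024 ≡ 732^2 = 535824 ≡ 953 (mod 1241)
1240 = 1024 + 128 + 64 + 16 + 8 in binary powers of 2.
So 11^1240 ≡ 953 · 1004 · 256 · 953 · 951 ≡ 1172 (mod 1241).
Since 1172 ≠ 1, base 11 is a Fermat witness: 1241 is composite.

1172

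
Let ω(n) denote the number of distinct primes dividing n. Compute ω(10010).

10010 = 2 · 5005
5005 = 5 · 1001
1001 = 7 · 143
143 = 11 · 13
10010 = 2 · 5 · 7 · 11 · 13, which has 5 distinct prime factors.

5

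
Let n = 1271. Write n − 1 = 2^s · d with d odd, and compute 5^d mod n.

893

1271 − 1 = 1270 = 2^1 · 635, so d = 635.
5^1 ≡ 5 (mod 1271)
5^2 ≡ 5^2 = 25 ≡ 25 (mod 1271)
5^4 ≡ 25^2 = 625 ≡ 625 (mod 1271)
5^8 ≡ 625^2 = 390625 ≡ 428 (mod 1271)
5^16 ≡ 428^2 = 183184 ≡ 160 (mod 1271)
5^32 ≡ 160^2 = 25600 ≡ 180 (mod 1271)
5^64 ≡ 180^2 = 32400 ≡ 625 (mod 1271)
5^128 ≡ 625^2 = 390625 ≡ 428 (mod 1271)
5^256 ≡ 428^2 = 183184 ≡ 160 (mod 1271)
5^512 ≡ 160^2 = 25600 ≡ 180 (mod 1271)
635 = 512 + 64 + 32 + 16 + 8 + 2 + 1 in binary powers of 2.
So 5^635 ≡ 180 · 625 · 180 · 160 · 428 · 25 · 5 ≡ 893 (mod 1271).
Squaring chain: 893; never reaches −1, so base 5 is a Miller–Rabin witness that 1271 is composite.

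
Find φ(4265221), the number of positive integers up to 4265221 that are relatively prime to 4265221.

Factor: 4265221 = 137 · 163 · 191.
φ(4265221) = (137−1) · (163−1) · (191−1) = 136 · 162 · 190 = 4186080.

4186080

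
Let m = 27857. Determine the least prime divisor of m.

89

27857 is odd.
Digit sum 29, not divisible by 3.
Ends in 7: not divisible by 5.
7: 27857 = 7·3979 + 4
11: 27857 = 11·2532 + 5
13: 27857 = 13·2142 + 11
17: 27857 = 17·1638 + 11
19: 27857 = 19·1466 + 3
23: 27857 = 23·1211 + 4
29: 27857 = 29·960 + 17
31: 27857 = 31·898 + 19
37: 27857 = 37·752 + 33
41: 27857 = 41·679 + 18
43: 27857 = 43·647 + 36
47: 27857 = 47·592 + 33
53: 27857 = 53·525 + 32
59: 27857 = 59·472 + 9
61: 27857 = 61·456 + 41
67: 27857 = 67·415 + 52
71: 27857 = 71·392 + 25
73: 27857 = 73·381 + 44
79: 27857 = 79·352 + 49
83: 27857 = 83·335 + 52
89: 27857 = 89·313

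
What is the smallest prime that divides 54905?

54905 is odd.
Digit sum 23, not divisible by 3.
Ends in 5: divisible by 5.

5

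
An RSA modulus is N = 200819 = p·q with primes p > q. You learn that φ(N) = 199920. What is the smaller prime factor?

φ(n) = (p−1)(q−1) = n − (p+q) + 1, so p + q = 200819 − 199920 + 1 = 900.
p and q are the roots of t² − 900t + 200819 = 0.
Discriminant: 900² − 4·200819 = 810000 − 803276 = 6724; √6724 = 82.
q = (900 − 82)/2 = 409, p = (900 + 82)/2 = 491.
Check: 409 · 491 = 200819.

409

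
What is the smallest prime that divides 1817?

1817 is odd.
Digit sum 17, not divisible by 3.
Ends in 7: not divisible by 5.
7: 1817 = 7·259 + 4
11: 1817 = 11·165 + 2
13: 1817 = 13·139 + 10
17: 1817 = 17·106 + 15
19: 1817 = 19·95 + 12
23: 1817 = 23·79

23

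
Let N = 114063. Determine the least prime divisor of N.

3

114063 is odd.
Digit sum 15, divisible by 3.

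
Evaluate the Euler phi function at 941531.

911680

Factor: 941531 = 71 · 89 · 149.
φ(941531) = (71−1) · (89−1) · (149−1) = 70 · 88 · 148 = 911680.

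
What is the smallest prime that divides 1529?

1529 is odd.
Digit sum 17, not divisible by 3.
Ends in 9: not divisible by 5.
7: 1529 = 7·218 + 3
11: 1529 = 11·139

11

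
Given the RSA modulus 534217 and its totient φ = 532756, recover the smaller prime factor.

φ(n) = (p−1)(q−1) = n − (p+q) + 1, so p + q = 534217 − 532756 + 1 = 1462.
p and q are the roots of t² − 1462t + 534217 = 0.
Discriminant: 1462² − 4·534217 = 2137444 − 2136868 = 576; √576 = 24.
q = (1462 − 24)/2 = 719, p = (1462 + 24)/2 = 743.
Check: 719 · 743 = 534217.

719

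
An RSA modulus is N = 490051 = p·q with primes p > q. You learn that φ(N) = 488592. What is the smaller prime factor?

φ(n) = (p−1)(q−1) = n − (p+q) + 1, so p + q = 490051 − 488592 + 1 = 1460.
p and q are the roots of t² − 1460t + 490051 = 0.
Discriminant: 1460² − 4·490051 = 2131600 − 1960204 = 171396; √171396 = 414.
q = (1460 − 414)/2 = 523, p = (1460 + 414)/2 = 937.
Check: 523 · 937 = 490051.

523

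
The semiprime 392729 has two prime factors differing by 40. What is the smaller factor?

Since p = q + 40, we have 392729 = q(q + 40), so q² + 40q − 392729 = 0.
Discriminant: 40² + 4·392729 = 1600 + 1570916 = 1572516; √1572516 = 1254.
q = (−40 + 1254)/2 = 607, and p = q + 40 = 647.
Check: 607 · 647 = 392729.

607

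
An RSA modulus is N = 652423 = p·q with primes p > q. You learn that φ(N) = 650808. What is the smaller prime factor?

787

φ(n) = (p−1)(q−1) = n − (p+q) + 1, so p + q = 652423 − 650808 + 1 = 1616.
p and q are the roots of t² − 1616t + 652423 = 0.
Discriminant: 1616² − 4·652423 = 2611456 − 2609692 = 1764; √1764 = 42.
q = (1616 − 42)/2 = 787, p = (1616 + 42)/2 = 829.
Check: 787 · 829 = 652423.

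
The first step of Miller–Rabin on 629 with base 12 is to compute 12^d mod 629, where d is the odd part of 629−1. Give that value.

629 − 1 = 628 = 2^2 · 157, so d = 157.
12^1 ≡ 12 (mod 629)
12^2 ≡ 12^2 = 144 ≡ 144 (mod 629)
12^4 ≡ 144^2 = 20736 ≡ 608 (mod 629)
12^8 ≡ 608^2 = 369664 ≡ 441 (mod 629)
12^16 ≡ 441^2 = 194481 ≡ 120 (mod 629)
12^32 ≡ 120^2 = 14400 ≡ 562 (mod 629)
12^64 ≡ 562^2 = 315844 ≡ 86 (mod 629)
12^128 ≡ 86^2 = 7396 ≡ 477 (mod 629)
157 = 128 + 16 + 8 + 4 + 1 in binary powers of 2.
So 12^157 ≡ 477 · 120 · 441 · 608 · 12 ≡ 201 (mod 629).
Squaring chain: 201 → 145; never reaches −1, so base 12 is a Miller–Rabin witness that 629 is composite.

201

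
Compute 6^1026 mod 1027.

220

6^1 ≡ 6 (mod 1027)
6^2 ≡ 6^2 = 36 ≡ 36 (mod 1027)
6^4 ≡ 36^2 = 1296 ≡ 269 (mod 1027)
6^8 ≡ 269^2 = 72361 ≡ 471 (mod 1027)
6^16 ≡ 471^2 = 221841 ≡ 9 (mod 1027)
6^32 ≡ 9^2 = 81 ≡ 81 (mod 1027)
6^64 ≡ 81^2 = 6561 ≡ 399 (mod 1027)
6^128 ≡ 399^2 = 159201 ≡ 16 (mod 1027)
6^256 ≡ 16^2 = 256 ≡ 256 (mod 1027)
6^512 ≡ 256^2 = 65536 ≡ 835 (mod 1027)
6^1024 ≡ 835^2 = 697225 ≡ 919 (mod 1027)
1026 = 1024 + 2 in binary powers of 2.
So 6^1026 ≡ 919 · 36 ≡ 220 (mod 1027).
Since 220 ≠ 1, base 6 is a Fermat witness: 1027 is composite.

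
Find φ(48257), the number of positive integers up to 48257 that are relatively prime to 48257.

42400

Factor: 48257 = 11 · 41 · 107.
φ(48257) = (11−1) · (41−1) · (107−1) = 10 · 40 · 106 = 42400.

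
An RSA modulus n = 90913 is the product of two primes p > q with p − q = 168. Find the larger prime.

397

Since p = q + 168, we have 90913 = q(q + 168), so q² + 168q − 90913 = 0.
Discriminant: 168² + 4·90913 = 28224 + 363652 = 391876; √391876 = 626.
q = (−168 + 626)/2 = 229, and p = q + 168 = 397.
Check: 229 · 397 = 90913.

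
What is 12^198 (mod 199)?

1

12^1 ≡ 12 (mod 199)
12^2 ≡ 12^2 = 144 ≡ 144 (mod 199)
12^4 ≡ 144^2 = 20736 ≡ 40 (mod 199)
12^8 ≡ 40^2 = 1600 ≡ 8 (mod 199)
12^16 ≡ 8^2 = 64 ≡ 64 (mod 199)
12^32 ≡ 64^2 = 4096 ≡ 116 (mod 199)
12^64 ≡ 116^2 = 13456 ≡ 123 (mod 199)
12^128 ≡ 123^2 = 15129 ≡ 5 (mod 199)
198 = 128 + 64 + 4 + 2 in binary powers of 2.
So 12^198 ≡ 5 · 123 · 40 · 144 ≡ 1 (mod 199).
Since the result is 1, base 12 gives no evidence that 199 is composite.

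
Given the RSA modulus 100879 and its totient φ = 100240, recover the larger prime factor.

359

φ(n) = (p−1)(q−1) = n − (p+q) + 1, so p + q = 100879 − 100240 + 1 = 640.
p and q are the roots of t² − 640t + 100879 = 0.
Discriminant: 640² − 4·100879 = 409600 − 403516 = 6084; √6084 = 78.
q = (640 − 78)/2 = 281, p = (640 + 78)/2 = 359.
Check: 281 · 359 = 100879.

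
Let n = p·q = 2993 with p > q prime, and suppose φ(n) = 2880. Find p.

φ(n) = (p−1)(q−1) = n − (p+q) + 1, so p + q = 2993 − 2880 + 1 = 114.
p and q are the roots of t² − 114t + 2993 = 0.
Discriminant: 114² − 4·2993 = 12996 − 11972 = 1024; √1024 = 32.
q = (114 − 32)/2 = 41, p = (114 + 32)/2 = 73.
Check: 41 · 73 = 2993.

73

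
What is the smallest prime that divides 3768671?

53

3768671 is odd.
Digit sum 38, not divisible by 3.
Ends in 1: not divisible by 5.
7: 3768671 = 7·538381 + 4
11: 3768671 = 11·342606 + 5
13: 3768671 = 13·289897 + 10
17: 3768671 = 17·221686 + 9
19: 3768671 = 19·198351 + 2
23: 3768671 = 23·163855 + 6
29: 3768671 = 29·129954 + 5
31: 3768671 = 31·121570 + 1
37: 3768671 = 37·101855 + 36
41: 3768671 = 41·91918 + 33
43: 3768671 = 43·87643 + 22
47: 3768671 = 47·80184 + 23
53: 3768671 = 53·71107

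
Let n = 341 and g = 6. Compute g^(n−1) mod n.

56

6^1 ≡ 6 (mod 341)
6^2 ≡ 6^2 = 36 ≡ 36 (mod 341)
6^4 ≡ 36^2 = 1296 ≡ 273 (mod 341)
6^8 ≡ 273^2 = 74529 ≡ 191 (mod 341)
6^16 ≡ 191^2 = 36481 ≡ 335 (mod 341)
6^32 ≡ 335^2 = 112225 ≡ 36 (mod 341)
6^64 ≡ 36^2 = 1296 ≡ 273 (mod 341)
6^128 ≡ 273^2 = 74529 ≡ 191 (mod 341)
6^256 ≡ 191^2 = 36481 ≡ 335 (mod 341)
340 = 256 + 64 + 16 + 4 in binary powers of 2.
So 6^340 ≡ 335 · 273 · 335 · 273 ≡ 56 (mod 341).
Since 56 ≠ 1, base 6 is a Fermat witness: 341 is composite.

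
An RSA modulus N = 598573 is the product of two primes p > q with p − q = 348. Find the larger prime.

967

Since p = q + 348, we have 598573 = q(q + 348), so q² + 348q − 598573 = 0.
Discriminant: 348² + 4·598573 = 121104 + 2394292 = 2515396; √2515396 = 1586.
q = (−348 + 1586)/2 = 619, and p = q + 348 = 967.
Check: 619 · 967 = 598573.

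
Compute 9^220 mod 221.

9^1 ≡ 9 (mod 221)
9^2 ≡ 9^2 = 81 ≡ 81 (mod 221)
9^4 ≡ 81^2 = 6561 ≡ 152 (mod 221)
9^8 ≡ 152^2 = 23104 ≡ 120 (mod 221)
9^16 ≡ 120^2 = 14400 ≡ 35 (mod 221)
9^32 ≡ 35^2 = 1225 ≡ 120 (mod 221)
9^64 ≡ 120^2 = 14400 ≡ 35 (mod 221)
9^128 ≡ 35^2 = 1225 ≡ 120 (mod 221)
220 = 128 + 64 + 16 + 8 + 4 in binary powers of 2.
So 9^220 ≡ 120 · 35 · 35 · 120 · 152 ≡ 152 (mod 221).
Since 152 ≠ 1, base 9 is a Fermat witness: 221 is composite.

152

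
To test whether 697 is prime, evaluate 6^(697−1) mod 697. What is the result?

6^1 ≡ 6 (mod 697)
6^2 ≡ 6^2 = 36 ≡ 36 (mod 697)
6^4 ≡ 36^2 = 1296 ≡ 599 (mod 697)
6^8 ≡ 599^2 = 358801 ≡ 543 (mod 697)
6^16 ≡ 543^2 = 294849 ≡ 18 (mod 697)
6^32 ≡ 18^2 = 324 ≡ 324 (mod 697)
6^64 ≡ 324^2 = 104976 ≡ 426 (mod 697)
6^128 ≡ 426^2 = 181476 ≡ 256 (mod 697)
6^256 ≡ 256^2 = 65536 ≡ 18 (mod 697)
6^512 ≡ 18^2 = 324 ≡ 324 (mod 697)
696 = 512 + 128 + 32 + 16 + 8 in binary powers of 2.
So 6^696 ≡ 324 · 256 · 324 · 18 · 543 ≡ 305 (mod 697).
Since 305 ≠ 1, base 6 is a Fermat witness: 697 is composite.

305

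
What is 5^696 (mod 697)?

611

5^1 ≡ 5 (mod 697)
5^2 ≡ 5^2 = 25 ≡ 25 (mod 697)
5^4 ≡ 25^2 = 625 ≡ 625 (mod 697)
5^8 ≡ 625^2 = 390625 ≡ 305 (mod 697)
5^16 ≡ 305^2 = 93025 ≡ 324 (mod 697)
5^32 ≡ 324^2 = 104976 ≡ 426 (mod 697)
5^64 ≡ 426^2 = 181476 ≡ 256 (mod 697)
5^128 ≡ 256^2 = 65536 ≡ 18 (mod 697)
5^256 ≡ 18^2 = 324 ≡ 324 (mod 697)
5^512 ≡ 324^2 = 104976 ≡ 426 (mod 697)
696 = 512 + 128 + 32 + 16 + 8 in binary powers of 2.
So 5^696 ≡ 426 · 18 · 426 · 324 · 305 ≡ 611 (mod 697).
Since 611 ≠ 1, base 5 is a Fermat witness: 697 is composite.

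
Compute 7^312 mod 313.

1

7^1 ≡ 7 (mod 313)
7^2 ≡ 7^2 = 49 ≡ 49 (mod 313)
7^4 ≡ 49^2 = 2401 ≡ 210 (mod 313)
7^8 ≡ 210^2 = 44100 ≡ 280 (mod 313)
7^16 ≡ 280^2 = 78400 ≡ 150 (mod 313)
7^32 ≡ 150^2 = 22500 ≡ 277 (mod 313)
7^64 ≡ 277^2 = 76729 ≡ 44 (mod 313)
7^128 ≡ 44^2 = 1936 ≡ 58 (mod 313)
7^256 ≡ 58^2 = 3364 ≡ 234 (mod 313)
312 = 256 + 32 + 16 + 8 in binary powers of 2.
So 7^312 ≡ 234 · 277 · 150 · 280 ≡ 1 (mod 313).
Since the result is 1, base 7 gives no evidence that 313 is composite.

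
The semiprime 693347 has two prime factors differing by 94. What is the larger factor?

881

Since p = q + 94, we have 693347 = q(q + 94), so q² + 94q − 693347 = 0.
Discriminant: 94² + 4·693347 = 8836 + 2773388 = 2782224; √2782224 = 1668.
q = (−94 + 1668)/2 = 787, and p = q + 94 = 881.
Check: 787 · 881 = 693347.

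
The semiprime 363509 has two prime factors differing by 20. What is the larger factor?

Since p = q + 20, we have 363509 = q(q + 20), so q² + 20q − 363509 = 0.
Discriminant: 20² + 4·363509 = 400 + 1454036 = 1454436; √1454436 = 1206.
q = (−20 + 1206)/2 = 593, and p = q + 20 = 613.
Check: 593 · 613 = 363509.

613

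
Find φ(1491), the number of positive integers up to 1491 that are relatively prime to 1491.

840

Factor: 1491 = 3 · 7 · 71.
φ(1491) = (3−1) · (7−1) · (71−1) = 2 · 6 · 70 = 840.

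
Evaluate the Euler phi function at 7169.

Factor: 7169 = 67 · 107.
φ(7169) = (67−1) · (107−1) = 66 · 106 = 6996.

6996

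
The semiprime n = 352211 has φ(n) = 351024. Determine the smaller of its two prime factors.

569

φ(n) = (p−1)(q−1) = n − (p+q) + 1, so p + q = 352211 − 351024 + 1 = 1188.
p and q are the roots of t² − 1188t + 352211 = 0.
Discriminant: 1188² − 4·352211 = 1411344 − 1408844 = 2500; √2500 = 50.
q = (1188 − 50)/2 = 569, p = (1188 + 50)/2 = 619.
Check: 569 · 619 = 352211.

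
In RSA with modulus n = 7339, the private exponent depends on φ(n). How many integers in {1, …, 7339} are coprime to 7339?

Factor: 7339 = 41 · 179.
φ(7339) = (41−1) · (179−1) = 40 · 178 = 7120.

7120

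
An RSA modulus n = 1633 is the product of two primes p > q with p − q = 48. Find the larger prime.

Since p = q + 48, we have 1633 = q(q + 48), so q² + 48q − 1633 = 0.
Discriminant: 48² + 4·1633 = 2304 + 6532 = 8836; √8836 = 94.
q = (−48 + 94)/2 = 23, and p = q + 48 = 71.
Check: 23 · 71 = 1633.

71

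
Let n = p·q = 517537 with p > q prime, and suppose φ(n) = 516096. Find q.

673

φ(n) = (p−1)(q−1) = n − (p+q) + 1, so p + q = 517537 − 516096 + 1 = 1442.
p and q are the roots of t² − 1442t + 517537 = 0.
Discriminant: 1442² − 4·517537 = 2079364 − 2070148 = 9216; √9216 = 96.
q = (1442 − 96)/2 = 673, p = (1442 + 96)/2 = 769.
Check: 673 · 769 = 517537.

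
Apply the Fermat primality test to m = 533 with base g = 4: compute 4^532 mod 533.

4^1 ≡ 4 (mod 533)
4^2 ≡ 4^2 = 16 ≡ 16 (mod 533)
4^4 ≡ 16^2 = 256 ≡ 256 (mod 533)
4^8 ≡ 256^2 = 65536 ≡ 510 (mod 533)
4^16 ≡ 510^2 = 260100 ≡ 529 (mod 533)
4^32 ≡ 529^2 = 279841 ≡ 16 (mod 533)
4^64 ≡ 16^2 = 256 ≡ 256 (mod 533)
4^128 ≡ 256^2 = 65536 ≡ 510 (mod 533)
4^256 ≡ 510^2 = 260100 ≡ 529 (mod 533)
4^512 ≡ 529^2 = 279841 ≡ 16 (mod 533)
532 = 512 + 16 + 4 in binary powers of 2.
So 4^532 ≡ 16 · 529 · 256 ≡ 139 (mod 533).
Since 139 ≠ 1, base 4 is a Fermat witness: 533 is composite.

139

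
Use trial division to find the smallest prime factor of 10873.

10873 is odd.
Digit sum 19, not divisible by 3.
Ends in 3: not divisible by 5.
7: 10873 = 7·1553 + 2
11: 10873 = 11·988 + 5
13: 10873 = 13·836 + 5
17: 10873 = 17·639 + 10
19: 10873 = 19·572 + 5
23: 10873 = 23·472 + 17
29: 10873 = 29·374 + 27
31: 10873 = 31·350 + 23
37: 10873 = 37·293 + 32
41: 10873 = 41·265 + 8
43: 10873 = 43·252 + 37
47: 10873 = 47·231 + 16
53: 10873 = 53·205 + 8
59: 10873 = 59·184 + 17
61: 10873 = 61·178 + 15
67: 10873 = 67·162 + 19
71: 10873 = 71·153 + 10
73: 10873 = 73·148 + 69
79: 10873 = 79·137 + 50
83: 10873 = 83·131

83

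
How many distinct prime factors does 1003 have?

1003 = 17 · 59
1003 = 17 · 59, which has 2 distinct prime factors.

2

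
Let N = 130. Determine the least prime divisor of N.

2

130 is even: 2 divides it.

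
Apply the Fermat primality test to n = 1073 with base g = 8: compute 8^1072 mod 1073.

803

8^1 ≡ 8 (mod 1073)
8^2 ≡ 8^2 = 64 ≡ 64 (mod 1073)
8^4 ≡ 64^2 = 4096 ≡ 877 (mod 1073)
8^8 ≡ 877^2 = 769129 ≡ 861 (mod 1073)
8^16 ≡ 861^2 = 741321 ≡ 951 (mod 1073)
8^32 ≡ 951^2 = 904401 ≡ 935 (mod 1073)
8^64 ≡ 935^2 = 874225 ≡ 803 (mod 1073)
8^128 ≡ 803^2 = 644809 ≡ 1009 (mod 1073)
8^256 ≡ 1009^2 = 1018081 ≡ 877 (mod 1073)
8^512 ≡ 877^2 = 769129 ≡ 861 (mod 1073)
8^1024 ≡ 861^2 = 741321 ≡ 951 (mod 1073)
1072 = 1024 + 32 + 16 in binary powers of 2.
So 8^1072 ≡ 951 · 935 · 951 ≡ 803 (mod 1073).
Since 803 ≠ 1, base 8 is a Fermat witness: 1073 is composite.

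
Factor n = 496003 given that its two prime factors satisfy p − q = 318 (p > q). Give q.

563

Since p = q + 318, we have 496003 = q(q + 318), so q² + 318q − 496003 = 0.
Discriminant: 318² + 4·496003 = 101124 + 1984012 = 2085136; √2085136 = 1444.
q = (−318 + 1444)/2 = 563, and p = q + 318 = 881.
Check: 563 · 881 = 496003.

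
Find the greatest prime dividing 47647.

53

47647 = 29 · 1643
1643 = 31 · 53
53 is prime.
So 47647 = 29 · 31 · 53; the largest prime factor is 53.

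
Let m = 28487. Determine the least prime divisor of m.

61

28487 is odd.
Digit sum 29, not divisible by 3.
Ends in 7: not divisible by 5.
7: 28487 = 7·4069 + 4
11: 28487 = 11·2589 + 8
13: 28487 = 13·2191 + 4
17: 28487 = 17·1675 + 12
19: 28487 = 19·1499 + 6
23: 28487 = 23·1238 + 13
29: 28487 = 29·982 + 9
31: 28487 = 31·918 + 29
37: 28487 = 37·769 + 34
41: 28487 = 41·694 + 33
43: 28487 = 43·662 + 21
47: 28487 = 47·606 + 5
53: 28487 = 53·537 + 26
59: 28487 = 59·482 + 49
61: 28487 = 61·467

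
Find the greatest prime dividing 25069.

25069 = 11 · 2279
2279 = 43 · 53
53 is prime.
So 25069 = 11 · 43 · 53; the largest prime factor is 53.

53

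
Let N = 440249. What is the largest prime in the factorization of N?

47

440249 = 17 · 25897
25897 = 19 · 1363
1363 = 29 · 47
47 is prime.
So 440249 = 17 · 19 · 29 · 47; the largest prime factor is 47.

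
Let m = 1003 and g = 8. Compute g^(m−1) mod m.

812

8^1 ≡ 8 (mod 1003)
8^2 ≡ 8^2 = 64 ≡ 64 (mod 1003)
8^4 ≡ 64^2 = 4096 ≡ 84 (mod 1003)
8^8 ≡ 84^2 = 7056 ≡ 35 (mod 1003)
8^16 ≡ 35^2 = 1225 ≡ 222 (mod 1003)
8^32 ≡ 222^2 = 49284 ≡ 137 (mod 1003)
8^64 ≡ 137^2 = 18769 ≡ 715 (mod 1003)
8^128 ≡ 715^2 = 511225 ≡ 698 (mod 1003)
8^256 ≡ 698^2 = 487204 ≡ 749 (mod 1003)
8^512 ≡ 749^2 = 561001 ≡ 324 (mod 1003)
1002 = 512 + 256 + 128 + 64 + 32 + 8 + 2 in binary powers of 2.
So 8^1002 ≡ 324 · 749 · 698 · 715 · 137 · 35 · 64 ≡ 812 (mod 1003).
Since 812 ≠ 1, base 8 is a Fermat witness: 1003 is composite.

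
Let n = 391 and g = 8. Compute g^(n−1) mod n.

8^1 ≡ 8 (mod 391)
8^2 ≡ 8^2 = 64 ≡ 64 (mod 391)
8^4 ≡ 64^2 = 4096 ≡ 186 (mod 391)
8^8 ≡ 186^2 = 34596 ≡ 188 (mod 391)
8^16 ≡ 188^2 = 35344 ≡ 154 (mod 391)
8^32 ≡ 154^2 = 23716 ≡ 256 (mod 391)
8^64 ≡ 256^2 = 65536 ≡ 239 (mod 391)
8^128 ≡ 239^2 = 57121 ≡ 35 (mod 391)
8^256 ≡ 35^2 = 1225 ≡ 52 (mod 391)
390 = 256 + 128 + 4 + 2 in binary powers of 2.
So 8^390 ≡ 52 · 35 · 186 · 64 ≡ 361 (mod 391).
Since 361 ≠ 1, base 8 is a Fermat witness: 391 is composite.

361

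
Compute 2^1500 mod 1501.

1128

2^1 ≡ 2 (mod 1501)
2^2 ≡ 2^2 = 4 ≡ 4 (mod 1501)
2^4 ≡ 4^2 = 16 ≡ 16 (mod 1501)
2^8 ≡ 16^2 = 256 ≡ 256 (mod 1501)
2^16 ≡ 256^2 = 65536 ≡ 993 (mod 1501)
2^32 ≡ 993^2 = 986049 ≡ 1393 (mod 1501)
2^64 ≡ 1393^2 = 1940449 ≡ 1157 (mod 1501)
2^128 ≡ 1157^2 = 1338649 ≡ 1258 (mod 1501)
2^256 ≡ 1258^2 = 1582564 ≡ 510 (mod 1501)
2^512 ≡ 510^2 = 260100 ≡ 427 (mod 1501)
2^1024 ≡ 427^2 = 182329 ≡ 708 (mod 1501)
1500 = 1024 + 256 + 128 + 64 + 16 + 8 + 4 in binary powers of 2.
So 2^1500 ≡ 708 · 510 · 1258 · 1157 · 993 · 256 · 16 ≡ 1128 (mod 1501).
Since 1128 ≠ 1, base 2 is a Fermat witness: 1501 is composite.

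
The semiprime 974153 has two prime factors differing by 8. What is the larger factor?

991

Since p = q + 8, we have 974153 = q(q + 8), so q² + 8q − 974153 = 0.
Discriminant: 8² + 4·974153 = 64 + 3896612 = 3896676; √3896676 = 1974.
q = (−8 + 1974)/2 = 983, and p = q + 8 = 991.
Check: 983 · 991 = 974153.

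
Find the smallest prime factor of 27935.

27935 is odd.
Digit sum 26, not divisible by 3.
Ends in 5: divisible by 5.

5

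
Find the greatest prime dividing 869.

79

869 = 11 · 79
79 is prime.
So 869 = 11 · 79; the largest prime factor is 79.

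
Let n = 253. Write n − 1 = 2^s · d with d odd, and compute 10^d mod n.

253 − 1 = 252 = 2^2 · 63, so d = 63.
10^1 ≡ 10 (mod 253)
10^2 ≡ 10^2 = 100 ≡ 100 (mod 253)
10^4 ≡ 100^2 = 10000 ≡ 133 (mod 253)
10^8 ≡ 133^2 = 17689 ≡ 232 (mod 253)
10^16 ≡ 232^2 = 53824 ≡ 188 (mod 253)
10^32 ≡ 188^2 = 35344 ≡ 177 (mod 253)
63 = 32 + 16 + 8 + 4 + 2 + 1 in binary powers of 2.
So 10^63 ≡ 177 · 188 · 232 · 133 · 100 · 10 ≡ 21 (mod 253).
Squaring chain: 21 → 188; never reaches −1, so base 10 is a Miller–Rabin witness that 253 is composite.

21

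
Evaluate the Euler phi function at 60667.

55080

Factor: 60667 = 19 · 31 · 103.
φ(60667) = (19−1) · (31−1) · (103−1) = 18 · 30 · 102 = 55080.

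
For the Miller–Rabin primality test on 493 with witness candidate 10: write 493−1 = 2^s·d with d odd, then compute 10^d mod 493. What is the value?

292

493 − 1 = 492 = 2^2 · 123, so d = 123.
10^1 ≡ 10 (mod 493)
10^2 ≡ 10^2 = 100 ≡ 100 (mod 493)
10^4 ≡ 100^2 = 10000 ≡ 140 (mod 493)
10^8 ≡ 140^2 = 19600 ≡ 373 (mod 493)
10^16 ≡ 373^2 = 139129 ≡ 103 (mod 493)
10^32 ≡ 103^2 = 10609 ≡ 256 (mod 493)
10^64 ≡ 256^2 = 65536 ≡ 460 (mod 493)
123 = 64 + 32 + 16 + 8 + 2 + 1 in binary powers of 2.
So 10^123 ≡ 460 · 256 · 103 · 373 · 100 · 10 ≡ 292 (mod 493).
Squaring chain: 292 → 468; never reaches −1, so base 10 is a Miller–Rabin witness that 493 is composite.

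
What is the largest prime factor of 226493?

226493 = 47 · 4819
4819 = 61 · 79
79 is prime.
So 226493 = 47 · 61 · 79; the largest prime factor is 79.

79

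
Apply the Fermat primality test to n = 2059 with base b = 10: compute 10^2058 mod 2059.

10^1 ≡ 10 (mod 2059)
10^2 ≡ 10^2 = 100 ≡ 100 (mod 2059)
10^4 ≡ 100^2 = 10000 ≡ 1764 (mod 2059)
10^8 ≡ 1764^2 = 3111696 ≡ 547 (mod 2059)
10^16 ≡ 547^2 = 299209 ≡ 654 (mod 2059)
10^32 ≡ 654^2 = 427716 ≡ 1503 (mod 2059)
10^64 ≡ 1503^2 = 2259009 ≡ 286 (mod 2059)
10^128 ≡ 286^2 = 81796 ≡ 1495 (mod 2059)
10^256 ≡ 1495^2 = 2235025 ≡ 1010 (mod 2059)
10^512 ≡ 1010^2 = 1020100 ≡ 895 (mod 2059)
10^1024 ≡ 895^2 = 801025 ≡ 74 (mod 2059)
10^2048 ≡ 74^2 = 5476 ≡ 1358 (mod 2059)
2058 = 2048 + 8 + 2 in binary powers of 2.
So 10^2058 ≡ 1358 · 547 · 100 ≡ 57 (mod 2059).
Since 57 ≠ 1, base 10 is a Fermat witness: 2059 is composite.

57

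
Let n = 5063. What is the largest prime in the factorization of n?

83

5063 = 61 · 83
83 is prime.
So 5063 = 61 · 83; the largest prime factor is 83.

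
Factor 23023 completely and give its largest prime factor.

23

23023 = 7 · 3289
3289 = 11 · 299
299 = 13 · 23
23 is prime.
So 23023 = 7 · 11 · 13 · 23; the largest prime factor is 23.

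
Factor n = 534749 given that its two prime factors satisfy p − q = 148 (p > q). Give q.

661

Since p = q + 148, we have 534749 = q(q + 148), so q² + 148q − 534749 = 0.
Discriminant: 148² + 4·534749 = 21904 + 2138996 = 2160900; √2160900 = 1470.
q = (−148 + 1470)/2 = 661, and p = q + 148 = 809.
Check: 661 · 809 = 534749.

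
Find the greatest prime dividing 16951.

16951 = 11 · 1541
1541 = 23 · 67
67 is prime.
So 16951 = 11 · 23 · 67; the largest prime factor is 67.

67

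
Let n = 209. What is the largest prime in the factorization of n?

19

209 = 11 · 19
19 is prime.
So 209 = 11 · 19; the largest prime factor is 19.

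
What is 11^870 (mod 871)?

11^1 ≡ 11 (mod 871)
11^2 ≡ 11^2 = 121 ≡ 121 (mod 871)
11^4 ≡ 121^2 = 14641 ≡ 705 (mod 871)
11^8 ≡ 705^2 = 497025 ≡ 555 (mod 871)
11^16 ≡ 555^2 = 308025 ≡ 562 (mod 871)
11^32 ≡ 562^2 = 315844 ≡ 542 (mod 871)
11^64 ≡ 542^2 = 293764 ≡ 237 (mod 871)
11^128 ≡ 237^2 = 56169 ≡ 425 (mod 871)
11^256 ≡ 425^2 = 180625 ≡ 328 (mod 871)
11^512 ≡ 328^2 = 107584 ≡ 451 (mod 871)
870 = 512 + 256 + 64 + 32 + 4 + 2 in binary powers of 2.
So 11^870 ≡ 451 · 328 · 237 · 542 · 705 · 121 ≡ 129 (mod 871).
Since 129 ≠ 1, base 11 is a Fermat witness: 871 is composite.

129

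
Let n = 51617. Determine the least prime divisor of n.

71

51617 is odd.
Digit sum 20, not divisible by 3.
Ends in 7: not divisible by 5.
7: 51617 = 7·7373 + 6
11: 51617 = 11·4692 + 5
13: 51617 = 13·3970 + 7
17: 51617 = 17·3036 + 5
19: 51617 = 19·2716 + 13
23: 51617 = 23·2244 + 5
29: 51617 = 29·1779 + 26
31: 51617 = 31·1665 + 2
37: 51617 = 37·1395 + 2
41: 51617 = 41·1258 + 39
43: 51617 = 43·1200 + 17
47: 51617 = 47·1098 + 11
53: 51617 = 53·973 + 48
59: 51617 = 59·874 + 51
61: 51617 = 61·846 + 11
67: 51617 = 67·770 + 27
71: 51617 = 71·727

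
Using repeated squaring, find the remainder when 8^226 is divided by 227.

8^1 ≡ 8 (mod 227)
8^2 ≡ 8^2 = 64 ≡ 64 (mod 227)
8^4 ≡ 64^2 = 4096 ≡ 10 (mod 227)
8^8 ≡ 10^2 = 100 ≡ 100 (mod 227)
8^16 ≡ 100^2 = 10000 ≡ 12 (mod 227)
8^32 ≡ 12^2 = 144 ≡ 144 (mod 227)
8^64 ≡ 144^2 = 20736 ≡ 79 (mod 227)
8^128 ≡ 79^2 = 6241 ≡ 112 (mod 227)
226 = 128 + 64 + 32 + 2 in binary powers of 2.
So 8^226 ≡ 112 · 79 · 144 · 64 ≡ 1 (mod 227).
Since the result is 1, base 8 gives no evidence that 227 is composite.

1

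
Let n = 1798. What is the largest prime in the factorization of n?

1798 = 2 · 899
899 = 29 · 31
31 is prime.
So 1798 = 2 · 29 · 31; the largest prime factor is 31.

31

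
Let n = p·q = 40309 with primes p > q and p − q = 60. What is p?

Since p = q + 60, we have 40309 = q(q + 60), so q² + 60q − 40309 = 0.
Discriminant: 60² + 4·40309 = 3600 + 161236 = 164836; √164836 = 406.
q = (−60 + 406)/2 = 173, and p = q + 60 = 233.
Check: 173 · 233 = 40309.

233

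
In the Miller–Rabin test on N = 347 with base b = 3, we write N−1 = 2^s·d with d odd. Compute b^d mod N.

1

347 − 1 = 346 = 2^1 · 173, so d = 173.
3^1 ≡ 3 (mod 347)
3^2 ≡ 3^2 = 9 ≡ 9 (mod 347)
3^4 ≡ 9^2 = 81 ≡ 81 (mod 347)
3^8 ≡ 81^2 = 6561 ≡ 315 (mod 347)
3^16 ≡ 315^2 = 99225 ≡ 330 (mod 347)
3^32 ≡ 330^2 = 108900 ≡ 289 (mod 347)
3^64 ≡ 289^2 = 83521 ≡ 241 (mod 347)
3^128 ≡ 241^2 = 58081 ≡ 132 (mod 347)
173 = 128 + 32 + 8 + 4 + 1 in binary powers of 2.
So 3^173 ≡ 132 · 289 · 315 · 81 · 3 ≡ 1 (mod 347).
Since 3^d ≡ 1 (mod 347), base 3 does not prove 347 composite.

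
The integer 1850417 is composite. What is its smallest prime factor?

1850417 is odd.
Digit sum 26, not divisible by 3.
Ends in 7: not divisible by 5.
7: 1850417 = 7·264345 + 2
11: 1850417 = 11·168219 + 8
13: 1850417 = 13·142339 + 10
17: 1850417 = 17·108848 + 1
19: 1850417 = 19·97390 + 7
23: 1850417 = 23·80452 + 21
29: 1850417 = 29·63807 + 14
31: 1850417 = 31·59690 + 27
37: 1850417 = 37·50011 + 10
41: 1850417 = 41·45132 + 5
43: 1850417 = 43·43032 + 41
47: 1850417 = 47·39370 + 27
53: 1850417 = 53·34913 + 28
59: 1850417 = 59·31363

59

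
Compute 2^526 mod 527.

2^1 ≡ 2 (mod 527)
2^2 ≡ 2^2 = 4 ≡ 4 (mod 527)
2^4 ≡ 4^2 = 16 ≡ 16 (mod 527)
2^8 ≡ 16^2 = 256 ≡ 256 (mod 527)
2^16 ≡ 256^2 = 65536 ≡ 188 (mod 527)
2^32 ≡ 188^2 = 35344 ≡ 35 (mod 527)
2^64 ≡ 35^2 = 1225 ≡ 171 (mod 527)
2^128 ≡ 171^2 = 29241 ≡ 256 (mod 527)
2^256 ≡ 256^2 = 65536 ≡ 188 (mod 527)
2^512 ≡ 188^2 = 35344 ≡ 35 (mod 527)
526 = 512 + 8 + 4 + 2 in binary powers of 2.
So 2^526 ≡ 35 · 256 · 16 · 4 ≡ 64 (mod 527).
Since 64 ≠ 1, base 2 is a Fermat witness: 527 is composite.

64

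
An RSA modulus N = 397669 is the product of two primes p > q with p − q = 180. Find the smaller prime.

547

Since p = q + 180, we have 397669 = q(q + 180), so q² + 180q − 397669 = 0.
Discriminant: 180² + 4·397669 = 32400 + 1590676 = 1623076; √1623076 = 1274.
q = (−180 + 1274)/2 = 547, and p = q + 180 = 727.
Check: 547 · 727 = 397669.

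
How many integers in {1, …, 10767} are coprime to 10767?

6912

Factor: 10767 = 3 · 37 · 97.
φ(10767) = (3−1) · (37−1) · (97−1) = 2 · 36 · 96 = 6912.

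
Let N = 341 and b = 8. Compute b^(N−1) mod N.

1

8^1 ≡ 8 (mod 341)
8^2 ≡ 8^2 = 64 ≡ 64 (mod 341)
8^4 ≡ 64^2 = 4096 ≡ 4 (mod 341)
8^8 ≡ 4^2 = 16 ≡ 16 (mod 341)
8^16 ≡ 16^2 = 256 ≡ 256 (mod 341)
8^32 ≡ 256^2 = 65536 ≡ 64 (mod 341)
8^64 ≡ 64^2 = 4096 ≡ 4 (mod 341)
8^128 ≡ 4^2 = 16 ≡ 16 (mod 341)
8^256 ≡ 16^2 = 256 ≡ 256 (mod 341)
340 = 256 + 64 + 16 + 4 in binary powers of 2.
So 8^340 ≡ 256 · 4 · 256 · 4 ≡ 1 (mod 341).
Since the result is 1, base 8 gives no evidence that 341 is composite.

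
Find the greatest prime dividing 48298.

48298 = 2 · 24149
24149 = 19 · 1271
1271 = 31 · 41
41 is prime.
So 48298 = 2 · 19 · 31 · 41; the largest prime factor is 41.

41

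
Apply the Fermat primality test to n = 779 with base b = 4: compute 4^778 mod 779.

674

4^1 ≡ 4 (mod 779)
4^2 ≡ 4^2 = 16 ≡ 16 (mod 779)
4^4 ≡ 16^2 = 256 ≡ 256 (mod 779)
4^8 ≡ 256^2 = 65536 ≡ 100 (mod 779)
4^16 ≡ 100^2 = 10000 ≡ 652 (mod 779)
4^32 ≡ 652^2 = 425104 ≡ 549 (mod 779)
4^64 ≡ 549^2 = 301401 ≡ 707 (mod 779)
4^128 ≡ 707^2 = 499849 ≡ 510 (mod 779)
4^256 ≡ 510^2 = 260100 ≡ 693 (mod 779)
4^512 ≡ 693^2 = 480249 ≡ 385 (mod 779)
778 = 512 + 256 + 8 + 2 in binary powers of 2.
So 4^778 ≡ 385 · 693 · 100 · 16 ≡ 674 (mod 779).
Since 674 ≠ 1, base 4 is a Fermat witness: 779 is composite.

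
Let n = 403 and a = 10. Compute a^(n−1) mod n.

66

10^1 ≡ 10 (mod 403)
10^2 ≡ 10^2 = 100 ≡ 100 (mod 403)
10^4 ≡ 100^2 = 10000 ≡ 328 (mod 403)
10^8 ≡ 328^2 = 107584 ≡ 386 (mod 403)
10^16 ≡ 386^2 = 148996 ≡ 289 (mod 403)
10^32 ≡ 289^2 = 83521 ≡ 100 (mod 403)
10^64 ≡ 100^2 = 10000 ≡ 328 (mod 403)
10^128 ≡ 328^2 = 107584 ≡ 386 (mod 403)
10^256 ≡ 386^2 = 148996 ≡ 289 (mod 403)
402 = 256 + 128 + 16 + 2 in binary powers of 2.
So 10^402 ≡ 289 · 386 · 289 · 100 ≡ 66 (mod 403).
Since 66 ≠ 1, base 10 is a Fermat witness: 403 is composite.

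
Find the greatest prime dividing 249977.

249977 = 7 · 35711
35711 = 13 · 2747
2747 = 41 · 67
67 is prime.
So 249977 = 7 · 13 · 41 · 67; the largest prime factor is 67.

67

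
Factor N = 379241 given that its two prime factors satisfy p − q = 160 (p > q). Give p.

Since p = q + 160, we have 379241 = q(q + 160), so q² + 160q − 379241 = 0.
Discriminant: 160² + 4·379241 = 25600 + 1516964 = 1542564; √1542564 = 1242.
q = (−160 + 1242)/2 = 541, and p = q + 160 = 701.
Check: 541 · 701 = 379241.

701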